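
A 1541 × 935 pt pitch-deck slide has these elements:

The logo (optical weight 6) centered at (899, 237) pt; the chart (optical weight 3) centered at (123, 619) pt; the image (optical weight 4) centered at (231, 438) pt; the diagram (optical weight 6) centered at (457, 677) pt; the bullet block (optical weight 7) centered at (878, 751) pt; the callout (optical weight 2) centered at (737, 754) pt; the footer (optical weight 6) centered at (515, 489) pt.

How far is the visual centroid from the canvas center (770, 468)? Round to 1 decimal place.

Weights sum to 6 + 3 + 4 + 6 + 7 + 2 + 6 = 34.
x: moment 20139 / weight 34 ≈ 592.32
Σw·y = 18792; ȳ = 18792/34 ≈ 552.71.
Offset from (770, 468): Δx ≈ -177.68, Δy ≈ 84.71; distance = √(Δx² + Δy²) ≈ 196.83.

≈ 196.8 pt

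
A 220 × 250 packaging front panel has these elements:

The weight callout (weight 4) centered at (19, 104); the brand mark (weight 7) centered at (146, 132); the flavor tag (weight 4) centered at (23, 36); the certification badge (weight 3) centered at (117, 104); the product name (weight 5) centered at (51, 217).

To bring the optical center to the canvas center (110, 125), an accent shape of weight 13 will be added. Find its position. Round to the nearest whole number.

With the accent shape, Σw becomes 4 + 7 + 4 + 3 + 5 + 13 = 36.
x: need Σw·x = 36·110 = 3960. Existing = 4·19 + 7·146 + 4·23 + 3·117 + 5·51 = 1796. Remainder 2164 / 13 ≈ 166.46.
y: need Σw·y = 36·125 = 4500. Existing = 4·104 + 7·132 + 4·36 + 3·104 + 5·217 = 2881. Remainder 1619 / 13 ≈ 124.54.

(166, 125)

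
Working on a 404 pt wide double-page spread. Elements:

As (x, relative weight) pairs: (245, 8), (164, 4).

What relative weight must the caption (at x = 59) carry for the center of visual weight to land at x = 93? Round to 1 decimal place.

w ≈ 44.1

Existing Σw = 12 (8 + 4); existing moment 8·245 + 4·164 = 2616.
Balance at x = 93 requires (2616 + w·59) / (12 + w) = 93.
Solving: w = (93·12 − 2616) / (59 − 93) = -1500 / -34 ≈ 44.12.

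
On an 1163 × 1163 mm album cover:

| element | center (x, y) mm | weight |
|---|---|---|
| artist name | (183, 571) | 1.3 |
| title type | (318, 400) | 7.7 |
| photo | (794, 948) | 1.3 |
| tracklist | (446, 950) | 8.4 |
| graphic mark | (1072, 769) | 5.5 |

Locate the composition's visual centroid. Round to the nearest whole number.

Total weight = 1.3 + 7.7 + 1.3 + 8.4 + 5.5 = 24.2.
x: (1.3·183 + 7.7·318 + 1.3·794 + 8.4·446 + 5.5·1072) / 24.2 = 13361.1 / 24.2 ≈ 552.11
y: (1.3·571 + 7.7·400 + 1.3·948 + 8.4·950 + 5.5·769) / 24.2 = 17264.2 / 24.2 ≈ 713.40

(552, 713)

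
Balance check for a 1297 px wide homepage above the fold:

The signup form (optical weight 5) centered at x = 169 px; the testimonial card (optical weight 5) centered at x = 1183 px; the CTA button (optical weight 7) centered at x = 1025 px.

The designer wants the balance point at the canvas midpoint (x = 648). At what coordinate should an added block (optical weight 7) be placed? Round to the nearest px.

x ≈ 231

With the added block, Σw becomes 5 + 5 + 7 + 7 = 24.
x: target moment 24×648 = 15552; current 5·169 + 5·1183 + 7·1025 = 13935; the added block supplies 1617, so x = 1617/7 ≈ 231.00.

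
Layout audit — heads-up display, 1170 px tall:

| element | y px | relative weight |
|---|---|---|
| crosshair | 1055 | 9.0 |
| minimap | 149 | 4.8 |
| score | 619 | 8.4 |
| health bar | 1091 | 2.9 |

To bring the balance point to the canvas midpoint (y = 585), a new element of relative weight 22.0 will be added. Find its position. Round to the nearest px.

y ≈ 408

New total weight: (9.0 + 4.8 + 8.4 + 2.9) + 22.0 = 47.1.
y: need Σw·y = 47.1·585 = 27553.5. Existing = 9.0·1055 + 4.8·149 + 8.4·619 + 2.9·1091 = 18573.7. Remainder 8979.8 / 22.0 ≈ 408.17.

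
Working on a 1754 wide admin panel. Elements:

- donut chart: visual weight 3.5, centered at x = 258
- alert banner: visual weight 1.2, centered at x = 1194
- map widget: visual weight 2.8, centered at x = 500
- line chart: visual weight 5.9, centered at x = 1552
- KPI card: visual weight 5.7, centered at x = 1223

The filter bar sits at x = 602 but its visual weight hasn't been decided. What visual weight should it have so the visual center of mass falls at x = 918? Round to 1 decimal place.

w ≈ 7.4

Existing Σw = 19.1 (3.5 + 1.2 + 2.8 + 5.9 + 5.7); existing moment 3.5·258 + 1.2·1194 + 2.8·500 + 5.9·1552 + 5.7·1223 = 19863.7.
For the centroid to hit 918: (19863.7 + w·602) / (19.1 + w) = 918.
Rearranging, w·(602 − 918) = 918·19.1 − 19863.7 = -2329.9, so w ≈ -2329.9/-316 = 7.37.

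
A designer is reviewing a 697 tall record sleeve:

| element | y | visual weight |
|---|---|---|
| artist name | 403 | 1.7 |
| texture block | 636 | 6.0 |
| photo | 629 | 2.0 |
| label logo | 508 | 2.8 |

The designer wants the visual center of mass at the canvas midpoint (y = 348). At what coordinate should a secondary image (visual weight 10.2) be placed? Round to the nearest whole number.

With the secondary image, Σw becomes 1.7 + 6.0 + 2.0 + 2.8 + 10.2 = 22.7.
y: target moment 22.7×348 = 7899.6; current 1.7·403 + 6.0·636 + 2.0·629 + 2.8·508 = 7181.5; the secondary image supplies 718.1, so y = 718.1/10.2 ≈ 70.40.

y ≈ 70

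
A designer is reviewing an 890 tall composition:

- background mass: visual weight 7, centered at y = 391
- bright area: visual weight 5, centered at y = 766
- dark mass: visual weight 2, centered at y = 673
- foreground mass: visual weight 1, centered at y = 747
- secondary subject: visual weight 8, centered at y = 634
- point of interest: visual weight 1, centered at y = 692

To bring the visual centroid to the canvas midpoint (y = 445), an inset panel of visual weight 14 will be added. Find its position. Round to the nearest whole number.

y ≈ 178

With the inset panel, Σw becomes 7 + 5 + 2 + 1 + 8 + 1 + 14 = 38.
Along y: (14424 + 14·y) / 38 = 445 (existing moment 7·391 + 5·766 + 2·673 + 1·747 + 8·634 + 1·692 = 14424) ⇒ y = (16910 − 14424) / 14 ≈ 177.57.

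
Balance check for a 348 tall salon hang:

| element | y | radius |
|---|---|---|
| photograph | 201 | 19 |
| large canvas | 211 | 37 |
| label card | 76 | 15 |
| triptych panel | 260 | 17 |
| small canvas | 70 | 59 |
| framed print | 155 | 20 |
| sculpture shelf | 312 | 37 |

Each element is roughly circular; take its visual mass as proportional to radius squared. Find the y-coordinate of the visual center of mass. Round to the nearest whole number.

y ≈ 158

r² weights: photograph 19² = 361, large canvas 37² = 1369, label card 15² = 225, triptych panel 17² = 289, small canvas 59² = 3481, framed print 20² = 400, sculpture shelf 37² = 1369. Total = 7494.
y: moment 1186458 / weight 7494 ≈ 158.32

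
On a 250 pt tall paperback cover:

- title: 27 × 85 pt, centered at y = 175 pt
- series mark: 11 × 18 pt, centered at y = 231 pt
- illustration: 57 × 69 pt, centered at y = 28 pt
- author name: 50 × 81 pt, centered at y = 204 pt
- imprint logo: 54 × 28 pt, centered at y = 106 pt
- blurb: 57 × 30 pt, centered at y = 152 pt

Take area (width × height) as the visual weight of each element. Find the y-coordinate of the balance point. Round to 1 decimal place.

y ≈ 131.7

Areas: title 27·85 = 2295, series mark 11·18 = 198, illustration 57·69 = 3933, author name 50·81 = 4050, imprint logo 54·28 = 1512, blurb 57·30 = 1710. Total weight = 13698.
y: (2295·175 + 198·231 + 3933·28 + 4050·204 + 1512·106 + 1710·152) / 13698 = 1803879 / 13698 ≈ 131.69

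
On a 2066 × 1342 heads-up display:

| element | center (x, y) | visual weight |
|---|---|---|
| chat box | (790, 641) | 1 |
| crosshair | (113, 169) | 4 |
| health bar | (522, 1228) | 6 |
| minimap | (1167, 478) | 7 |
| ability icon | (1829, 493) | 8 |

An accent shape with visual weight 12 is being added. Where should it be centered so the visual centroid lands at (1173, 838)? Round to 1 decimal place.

After adding the accent shape, total weight = 1 + 4 + 6 + 7 + 8 + 12 = 38.
x: target moment 38×1173 = 44574; current 1·790 + 4·113 + 6·522 + 7·1167 + 8·1829 = 27175; the accent shape supplies 17399, so x = 17399/12 ≈ 1449.92.
y: target moment 38×838 = 31844; current 1·641 + 4·169 + 6·1228 + 7·478 + 8·493 = 15975; the accent shape supplies 15869, so y = 15869/12 ≈ 1322.42.

(1449.9, 1322.4)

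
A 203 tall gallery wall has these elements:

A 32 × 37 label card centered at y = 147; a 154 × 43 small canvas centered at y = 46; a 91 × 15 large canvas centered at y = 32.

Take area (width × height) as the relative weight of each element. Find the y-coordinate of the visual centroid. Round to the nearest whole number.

Areas: label card 32·37 = 1184, small canvas 154·43 = 6622, large canvas 91·15 = 1365. Total weight = 9171.
y: (1184·147 + 6622·46 + 1365·32) / 9171 = 522340 / 9171 ≈ 56.96

y ≈ 57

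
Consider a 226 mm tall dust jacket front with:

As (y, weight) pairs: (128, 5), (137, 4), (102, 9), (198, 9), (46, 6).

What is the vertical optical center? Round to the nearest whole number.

y ≈ 126

Weights sum to 5 + 4 + 9 + 9 + 6 = 33.
y: (5·128 + 4·137 + 9·102 + 9·198 + 6·46) / 33 = 4164 / 33 ≈ 126.18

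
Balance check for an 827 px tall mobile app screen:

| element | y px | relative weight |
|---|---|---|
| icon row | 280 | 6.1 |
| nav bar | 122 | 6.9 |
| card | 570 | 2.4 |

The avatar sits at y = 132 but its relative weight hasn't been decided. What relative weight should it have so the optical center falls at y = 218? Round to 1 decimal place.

Existing Σw = 15.4 (6.1 + 6.9 + 2.4); existing moment 6.1·280 + 6.9·122 + 2.4·570 = 3917.8.
For the centroid to hit 218: (3917.8 + w·132) / (15.4 + w) = 218.
Rearranging, w·(132 − 218) = 218·15.4 − 3917.8 = -560.6, so w ≈ -560.6/-86 = 6.52.

w ≈ 6.5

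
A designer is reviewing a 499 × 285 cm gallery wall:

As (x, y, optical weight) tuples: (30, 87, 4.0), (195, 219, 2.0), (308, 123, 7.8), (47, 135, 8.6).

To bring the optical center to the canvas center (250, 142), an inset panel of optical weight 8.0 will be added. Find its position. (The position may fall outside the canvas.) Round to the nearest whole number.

With the inset panel, Σw becomes 4.0 + 2.0 + 7.8 + 8.6 + 8.0 = 30.4.
x: need Σw·x = 30.4·250 = 7600.0. Existing = 4.0·30 + 2.0·195 + 7.8·308 + 8.6·47 = 3316.6. Remainder 4283.4 / 8.0 ≈ 535.42.
y: need Σw·y = 30.4·142 = 4316.8. Existing = 4.0·87 + 2.0·219 + 7.8·123 + 8.6·135 = 2906.4. Remainder 1410.4 / 8.0 ≈ 176.30.

(535, 176)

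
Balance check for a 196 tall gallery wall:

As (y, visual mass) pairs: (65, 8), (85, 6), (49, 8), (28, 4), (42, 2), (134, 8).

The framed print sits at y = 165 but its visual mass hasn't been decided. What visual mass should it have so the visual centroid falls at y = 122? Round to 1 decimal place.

w ≈ 39.6

Existing Σw = 36 (8 + 6 + 8 + 4 + 2 + 8); existing moment 8·65 + 6·85 + 8·49 + 4·28 + 2·42 + 8·134 = 2690.
Set Σw·y/Σw = 122: (2690 + 165w) = 122·(36 + w).
Rearranging, w·(165 − 122) = 122·36 − 2690 = 1702, so w ≈ 1702/43 = 39.58.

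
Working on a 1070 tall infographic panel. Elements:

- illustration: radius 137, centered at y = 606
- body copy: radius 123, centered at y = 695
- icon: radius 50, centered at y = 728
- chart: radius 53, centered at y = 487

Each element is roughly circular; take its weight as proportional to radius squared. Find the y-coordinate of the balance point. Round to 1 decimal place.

y ≈ 639.6

Weights ∝ r²: illustration 137² = 18769, body copy 123² = 15129, icon 50² = 2500, chart 53² = 2809; Σw = 39207.
y-moment: 18769·606 + 15129·695 + 2500·728 + 2809·487 = 25076652; centroid 25076652/39207 ≈ 639.60.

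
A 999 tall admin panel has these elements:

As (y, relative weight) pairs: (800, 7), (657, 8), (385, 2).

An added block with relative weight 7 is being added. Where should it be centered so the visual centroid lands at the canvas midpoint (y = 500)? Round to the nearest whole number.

y ≈ 53

New total weight: (7 + 8 + 2) + 7 = 24.
y: target moment 24×500 = 12000; current 7·800 + 8·657 + 2·385 = 11626; the added block supplies 374, so y = 374/7 ≈ 53.43.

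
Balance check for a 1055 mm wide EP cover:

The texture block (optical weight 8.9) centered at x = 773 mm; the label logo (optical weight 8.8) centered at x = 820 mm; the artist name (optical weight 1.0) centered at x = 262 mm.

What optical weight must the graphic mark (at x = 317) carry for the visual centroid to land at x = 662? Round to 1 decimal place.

w ≈ 5.7

Fixed elements: Σw = 8.9 + 8.8 + 1.0 = 18.7, Σw·x = 8.9·773 + 8.8·820 + 1.0·262 = 14357.7.
Set Σw·x/Σw = 662: (14357.7 + 317w) = 662·(18.7 + w).
Solving: w = (662·18.7 − 14357.7) / (317 − 662) = -1978.3 / -345 ≈ 5.73.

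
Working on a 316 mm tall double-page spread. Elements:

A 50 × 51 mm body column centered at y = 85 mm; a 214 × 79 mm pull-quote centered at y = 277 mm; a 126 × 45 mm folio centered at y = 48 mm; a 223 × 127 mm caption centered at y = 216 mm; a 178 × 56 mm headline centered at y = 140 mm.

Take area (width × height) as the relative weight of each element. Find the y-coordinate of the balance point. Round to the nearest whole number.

y ≈ 200

Areas → weights: body column 50·51 = 2550, pull-quote 214·79 = 16906, folio 126·45 = 5670, caption 223·127 = 28321, headline 178·56 = 9968; Σw = 63415.
y: (2550·85 + 16906·277 + 5670·48 + 28321·216 + 9968·140) / 63415 = 12684728 / 63415 ≈ 200.03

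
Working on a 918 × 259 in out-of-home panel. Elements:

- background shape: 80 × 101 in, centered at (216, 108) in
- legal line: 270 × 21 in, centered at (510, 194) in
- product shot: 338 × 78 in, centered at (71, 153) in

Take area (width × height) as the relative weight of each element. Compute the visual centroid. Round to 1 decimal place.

(162.3, 149.7)

Taking area as weight: background shape 80·101 = 8080, legal line 270·21 = 5670, product shot 338·78 = 26364. Sum 40114.
x-moment: 8080·216 + 5670·510 + 26364·71 = 6508824; centroid 6508824/40114 ≈ 162.26.
y-moment: 8080·108 + 5670·194 + 26364·153 = 6006312; centroid 6006312/40114 ≈ 149.73.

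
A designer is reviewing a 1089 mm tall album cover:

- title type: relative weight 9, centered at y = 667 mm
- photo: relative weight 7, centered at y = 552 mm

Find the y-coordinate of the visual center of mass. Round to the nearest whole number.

y ≈ 617

Σw = 9 + 7 = 16.
y-moment: 9·667 + 7·552 = 9867; centroid 9867/16 ≈ 616.69.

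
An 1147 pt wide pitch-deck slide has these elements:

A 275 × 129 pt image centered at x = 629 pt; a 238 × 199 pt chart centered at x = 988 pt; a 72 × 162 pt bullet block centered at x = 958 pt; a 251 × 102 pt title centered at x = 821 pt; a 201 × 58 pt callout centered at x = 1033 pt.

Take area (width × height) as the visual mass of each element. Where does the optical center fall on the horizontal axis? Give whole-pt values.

x ≈ 860

Areas → weights: image 275·129 = 35475, chart 238·199 = 47362, bullet block 72·162 = 11664, title 251·102 = 25602, callout 201·58 = 11658; Σw = 131761.
x: (35475·629 + 47362·988 + 11664·958 + 25602·821 + 11658·1033) / 131761 = 113343499 / 131761 ≈ 860.22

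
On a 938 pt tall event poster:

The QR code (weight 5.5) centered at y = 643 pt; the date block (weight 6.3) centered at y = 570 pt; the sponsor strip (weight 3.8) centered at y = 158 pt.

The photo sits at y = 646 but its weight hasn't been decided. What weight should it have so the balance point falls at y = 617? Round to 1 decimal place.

Fixed elements: Σw = 5.5 + 6.3 + 3.8 = 15.6, Σw·y = 5.5·643 + 6.3·570 + 3.8·158 = 7727.9.
Balance at y = 617 requires (7727.9 + w·646) / (15.6 + w) = 617.
So w = (617·15.6 − 7727.9)/(646 − 617) = 1897.3/29 ≈ 65.42.

w ≈ 65.4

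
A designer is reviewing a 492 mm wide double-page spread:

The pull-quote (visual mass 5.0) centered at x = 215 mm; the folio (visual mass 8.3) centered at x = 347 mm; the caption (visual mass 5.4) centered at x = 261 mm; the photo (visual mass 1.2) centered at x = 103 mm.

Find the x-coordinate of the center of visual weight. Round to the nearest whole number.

Weights sum to 5.0 + 8.3 + 5.4 + 1.2 = 19.9.
x: (5.0·215 + 8.3·347 + 5.4·261 + 1.2·103) / 19.9 = 5488.1 / 19.9 ≈ 275.78

x ≈ 276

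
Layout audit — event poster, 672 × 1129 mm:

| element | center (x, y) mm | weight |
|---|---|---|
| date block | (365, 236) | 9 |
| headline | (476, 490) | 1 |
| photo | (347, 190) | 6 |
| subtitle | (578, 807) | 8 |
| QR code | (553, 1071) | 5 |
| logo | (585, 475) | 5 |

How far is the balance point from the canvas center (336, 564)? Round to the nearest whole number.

Weights sum to 9 + 1 + 6 + 8 + 5 + 5 = 34.
Σw·x = 16157; x̄ = 16157/34 ≈ 475.21.
Σw·y = 17940; ȳ = 17940/34 ≈ 527.65.
From (336, 564): dx = 139.21, dy = -36.35, so the distance is √(dx²+dy²) ≈ 143.87.

≈ 144 mm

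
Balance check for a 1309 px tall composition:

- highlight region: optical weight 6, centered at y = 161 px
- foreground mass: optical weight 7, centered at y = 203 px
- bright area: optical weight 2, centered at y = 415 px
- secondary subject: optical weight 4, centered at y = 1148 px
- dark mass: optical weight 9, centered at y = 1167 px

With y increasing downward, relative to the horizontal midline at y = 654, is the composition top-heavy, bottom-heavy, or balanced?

Weights sum to 6 + 7 + 2 + 4 + 9 = 28.
Σw·y = 6·161 + 7·203 + 2·415 + 4·1148 + 9·1167 = 18312, so ȳ = 18312/28 ≈ 654.00.
That equals the midline 654 — balanced.

balanced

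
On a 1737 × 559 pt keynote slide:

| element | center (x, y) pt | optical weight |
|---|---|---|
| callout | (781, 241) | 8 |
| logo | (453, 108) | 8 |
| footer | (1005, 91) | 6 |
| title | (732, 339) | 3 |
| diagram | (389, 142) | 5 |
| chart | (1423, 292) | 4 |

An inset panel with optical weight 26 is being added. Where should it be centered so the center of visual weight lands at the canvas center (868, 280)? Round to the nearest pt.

New total weight: (8 + 8 + 6 + 3 + 5 + 4) + 26 = 60.
x: need Σw·x = 60·868 = 52080. Existing = 8·781 + 8·453 + 6·1005 + 3·732 + 5·389 + 4·1423 = 25735. Remainder 26345 / 26 ≈ 1013.27.
y: need Σw·y = 60·280 = 16800. Existing = 8·241 + 8·108 + 6·91 + 3·339 + 5·142 + 4·292 = 6233. Remainder 10567 / 26 ≈ 406.42.

(1013, 406)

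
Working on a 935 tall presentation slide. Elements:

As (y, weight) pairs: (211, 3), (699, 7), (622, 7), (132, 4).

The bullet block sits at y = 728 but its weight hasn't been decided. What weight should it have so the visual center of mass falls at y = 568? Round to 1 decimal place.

Existing Σw = 21 (3 + 7 + 7 + 4); existing moment 3·211 + 7·699 + 7·622 + 4·132 = 10408.
Set Σw·y/Σw = 568: (10408 + 728w) = 568·(21 + w).
So w = (568·21 − 10408)/(728 − 568) = 1520/160 ≈ 9.50.

w ≈ 9.5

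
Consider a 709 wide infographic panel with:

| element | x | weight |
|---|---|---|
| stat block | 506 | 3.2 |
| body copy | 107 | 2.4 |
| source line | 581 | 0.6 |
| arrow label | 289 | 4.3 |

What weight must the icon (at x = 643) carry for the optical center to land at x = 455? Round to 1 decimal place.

w ≈ 7.0

Known weights sum to 3.2 + 2.4 + 0.6 + 4.3 = 10.5; their moment is 3.2·506 + 2.4·107 + 0.6·581 + 4.3·289 = 3467.3.
For the centroid to hit 455: (3467.3 + w·643) / (10.5 + w) = 455.
Solving: w = (455·10.5 − 3467.3) / (643 − 455) = 1310.2 / 188 ≈ 6.97.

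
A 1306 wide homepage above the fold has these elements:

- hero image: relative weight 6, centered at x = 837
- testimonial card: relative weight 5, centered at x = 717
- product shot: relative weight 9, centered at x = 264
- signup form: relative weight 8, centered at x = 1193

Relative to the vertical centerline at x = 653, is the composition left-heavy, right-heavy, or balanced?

Weights sum to 6 + 5 + 9 + 8 = 28.
x: (6·837 + 5·717 + 9·264 + 8·1193) / 28 = 20527 / 28 ≈ 733.11
733.1 lies right of the midline 653, so the layout is right-heavy.

right-heavy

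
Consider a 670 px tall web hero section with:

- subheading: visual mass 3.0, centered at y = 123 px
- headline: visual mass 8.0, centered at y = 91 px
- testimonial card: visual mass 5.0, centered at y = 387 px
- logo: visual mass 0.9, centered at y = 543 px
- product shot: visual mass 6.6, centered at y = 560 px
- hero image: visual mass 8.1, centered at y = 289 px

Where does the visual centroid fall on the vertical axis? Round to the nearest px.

y ≈ 302

Σw = 3.0 + 8.0 + 5.0 + 0.9 + 6.6 + 8.1 = 31.6.
Σw·y = 9557.6; ȳ = 9557.6/31.6 ≈ 302.46.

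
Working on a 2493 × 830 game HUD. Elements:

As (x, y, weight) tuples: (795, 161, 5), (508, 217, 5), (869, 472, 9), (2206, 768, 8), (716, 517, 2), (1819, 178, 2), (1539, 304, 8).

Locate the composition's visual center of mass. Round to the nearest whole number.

Total weight = 5 + 5 + 9 + 8 + 2 + 2 + 8 = 39.
x: moment 49366 / weight 39 ≈ 1265.79
y: moment 16104 / weight 39 ≈ 412.92

(1266, 413)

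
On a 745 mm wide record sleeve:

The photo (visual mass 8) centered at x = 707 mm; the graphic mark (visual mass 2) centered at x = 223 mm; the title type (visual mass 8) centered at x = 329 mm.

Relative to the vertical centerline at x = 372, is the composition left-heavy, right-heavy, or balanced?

Σw = 8 + 2 + 8 = 18.
x-moment: 8·707 + 2·223 + 8·329 = 8734; centroid 8734/18 ≈ 485.22.
485.2 lies right of the midline 372, so the layout is right-heavy.

right-heavy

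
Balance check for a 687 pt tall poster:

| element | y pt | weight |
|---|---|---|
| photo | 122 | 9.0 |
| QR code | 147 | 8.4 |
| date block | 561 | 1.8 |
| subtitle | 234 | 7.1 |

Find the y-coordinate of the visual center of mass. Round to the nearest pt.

y ≈ 190

Weights sum to 9.0 + 8.4 + 1.8 + 7.1 = 26.3.
y-moment: 9.0·122 + 8.4·147 + 1.8·561 + 7.1·234 = 5004.0; centroid 5004.0/26.3 ≈ 190.27.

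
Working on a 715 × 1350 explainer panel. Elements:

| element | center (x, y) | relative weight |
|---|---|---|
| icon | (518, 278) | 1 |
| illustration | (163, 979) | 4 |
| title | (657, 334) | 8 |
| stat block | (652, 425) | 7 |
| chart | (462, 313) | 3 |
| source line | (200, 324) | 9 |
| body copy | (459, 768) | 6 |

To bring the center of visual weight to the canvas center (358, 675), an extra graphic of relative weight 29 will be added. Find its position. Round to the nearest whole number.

New total weight: (1 + 4 + 8 + 7 + 3 + 9 + 6) + 29 = 67.
x: need Σw·x = 67·358 = 23986. Existing = 1·518 + 4·163 + 8·657 + 7·652 + 3·462 + 9·200 + 6·459 = 16930. Remainder 7056 / 29 ≈ 243.31.
y: need Σw·y = 67·675 = 45225. Existing = 1·278 + 4·979 + 8·334 + 7·425 + 3·313 + 9·324 + 6·768 = 18304. Remainder 26921 / 29 ≈ 928.31.

(243, 928)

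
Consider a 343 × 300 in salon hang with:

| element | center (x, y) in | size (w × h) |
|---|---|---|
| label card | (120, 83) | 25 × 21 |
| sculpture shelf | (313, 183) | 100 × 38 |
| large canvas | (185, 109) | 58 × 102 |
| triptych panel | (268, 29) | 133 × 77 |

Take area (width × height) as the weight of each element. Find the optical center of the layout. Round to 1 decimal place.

(248.6, 82.1)

Areas: label card 25·21 = 525, sculpture shelf 100·38 = 3800, large canvas 58·102 = 5916, triptych panel 133·77 = 10241. Total weight = 20482.
x: (525·120 + 3800·313 + 5916·185 + 10241·268) / 20482 = 5091448 / 20482 ≈ 248.58
y: (525·83 + 3800·183 + 5916·109 + 10241·29) / 20482 = 1680808 / 20482 ≈ 82.06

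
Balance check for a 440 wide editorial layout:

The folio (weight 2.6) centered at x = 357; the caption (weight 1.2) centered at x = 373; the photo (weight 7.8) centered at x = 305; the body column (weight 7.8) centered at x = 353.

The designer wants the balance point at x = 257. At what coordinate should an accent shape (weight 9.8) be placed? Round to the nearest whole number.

After adding the accent shape, total weight = 2.6 + 1.2 + 7.8 + 7.8 + 9.8 = 29.2.
x: target moment 29.2×257 = 7504.4; current 2.6·357 + 1.2·373 + 7.8·305 + 7.8·353 = 6508.2; the accent shape supplies 996.2, so x = 996.2/9.8 ≈ 101.65.

x ≈ 102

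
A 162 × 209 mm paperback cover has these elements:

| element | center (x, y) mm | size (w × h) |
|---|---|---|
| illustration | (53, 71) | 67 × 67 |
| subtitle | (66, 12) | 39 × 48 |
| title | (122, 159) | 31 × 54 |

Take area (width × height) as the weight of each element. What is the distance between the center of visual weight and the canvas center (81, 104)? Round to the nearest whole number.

≈ 30 mm

Taking area as weight: illustration 67·67 = 4489, subtitle 39·48 = 1872, title 31·54 = 1674. Sum 8035.
x: (4489·53 + 1872·66 + 1674·122) / 8035 = 565697 / 8035 ≈ 70.40
y: (4489·71 + 1872·12 + 1674·159) / 8035 = 607349 / 8035 ≈ 75.59
From (81, 104): dx = -10.60, dy = -28.41, so the distance is √(dx²+dy²) ≈ 30.32.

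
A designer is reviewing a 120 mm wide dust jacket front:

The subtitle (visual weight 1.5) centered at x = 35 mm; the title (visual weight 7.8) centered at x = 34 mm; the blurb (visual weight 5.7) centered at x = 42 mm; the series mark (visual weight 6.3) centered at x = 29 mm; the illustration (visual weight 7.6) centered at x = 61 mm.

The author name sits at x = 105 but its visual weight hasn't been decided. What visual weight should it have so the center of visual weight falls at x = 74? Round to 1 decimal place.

Existing Σw = 28.9 (1.5 + 7.8 + 5.7 + 6.3 + 7.6); existing moment 1.5·35 + 7.8·34 + 5.7·42 + 6.3·29 + 7.6·61 = 1203.4.
Set Σw·x/Σw = 74: (1203.4 + 105w) = 74·(28.9 + w).
Rearranging, w·(105 − 74) = 74·28.9 − 1203.4 = 935.2, so w ≈ 935.2/31 = 30.17.

w ≈ 30.2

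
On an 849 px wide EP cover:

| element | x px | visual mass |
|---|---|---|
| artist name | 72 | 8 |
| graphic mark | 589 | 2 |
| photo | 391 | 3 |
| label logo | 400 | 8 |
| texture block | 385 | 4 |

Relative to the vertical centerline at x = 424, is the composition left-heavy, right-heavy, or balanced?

Total weight = 8 + 2 + 3 + 8 + 4 = 25.
Σw·x = 8·72 + 2·589 + 3·391 + 8·400 + 4·385 = 7667, so x̄ = 7667/25 ≈ 306.68.
Since 306.7 is left of 424, the composition reads left-heavy.

left-heavy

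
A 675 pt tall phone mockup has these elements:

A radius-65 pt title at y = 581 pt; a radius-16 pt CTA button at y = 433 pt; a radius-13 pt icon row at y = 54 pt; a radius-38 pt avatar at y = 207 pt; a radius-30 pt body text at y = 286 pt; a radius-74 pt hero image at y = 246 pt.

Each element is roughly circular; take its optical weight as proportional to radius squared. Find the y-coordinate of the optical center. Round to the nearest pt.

r² weights: title 65² = 4225, CTA button 16² = 256, icon row 13² = 169, avatar 38² = 1444, body text 30² = 900, hero image 74² = 5476. Total = 12470.
y: moment 4478103 / weight 12470 ≈ 359.11

y ≈ 359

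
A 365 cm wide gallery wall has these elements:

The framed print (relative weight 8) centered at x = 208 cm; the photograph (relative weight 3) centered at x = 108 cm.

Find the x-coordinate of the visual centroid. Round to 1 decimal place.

x ≈ 180.7

Total weight = 8 + 3 = 11.
x: (8·208 + 3·108) / 11 = 1988 / 11 ≈ 180.73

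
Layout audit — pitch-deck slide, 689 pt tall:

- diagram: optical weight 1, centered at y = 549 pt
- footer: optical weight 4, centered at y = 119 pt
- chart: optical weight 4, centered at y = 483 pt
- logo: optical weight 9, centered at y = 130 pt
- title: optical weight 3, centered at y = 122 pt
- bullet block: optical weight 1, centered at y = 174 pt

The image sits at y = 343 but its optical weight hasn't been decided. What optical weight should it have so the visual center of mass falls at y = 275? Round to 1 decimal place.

Fixed elements: Σw = 1 + 4 + 4 + 9 + 3 + 1 = 22, Σw·y = 1·549 + 4·119 + 4·483 + 9·130 + 3·122 + 1·174 = 4667.
Set Σw·y/Σw = 275: (4667 + 343w) = 275·(22 + w).
Solving: w = (275·22 − 4667) / (343 − 275) = 1383 / 68 ≈ 20.34.

w ≈ 20.3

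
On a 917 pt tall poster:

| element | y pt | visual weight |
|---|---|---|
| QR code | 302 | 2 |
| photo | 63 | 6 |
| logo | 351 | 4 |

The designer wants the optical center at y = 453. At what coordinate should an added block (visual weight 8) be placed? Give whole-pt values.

With the added block, Σw becomes 2 + 6 + 4 + 8 = 20.
y: target moment 20×453 = 9060; current 2·302 + 6·63 + 4·351 = 2386; the added block supplies 6674, so y = 6674/8 ≈ 834.25.

y ≈ 834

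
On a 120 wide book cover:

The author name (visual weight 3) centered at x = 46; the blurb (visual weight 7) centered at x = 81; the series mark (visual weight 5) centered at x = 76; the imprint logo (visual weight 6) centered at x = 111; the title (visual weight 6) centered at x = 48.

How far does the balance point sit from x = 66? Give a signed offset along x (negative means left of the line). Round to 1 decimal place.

≈ 9.5

Σw = 3 + 7 + 5 + 6 + 6 = 27.
x-moment: 3·46 + 7·81 + 5·76 + 6·111 + 6·48 = 2039; centroid 2039/27 ≈ 75.52.
Offset from x = 66: 75.52 − 66 ≈ 9.52.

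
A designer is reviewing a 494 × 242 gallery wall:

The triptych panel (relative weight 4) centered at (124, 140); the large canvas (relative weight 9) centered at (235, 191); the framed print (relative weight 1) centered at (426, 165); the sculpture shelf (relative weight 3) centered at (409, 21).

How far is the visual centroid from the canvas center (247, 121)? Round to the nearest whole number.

≈ 27

Total weight = 4 + 9 + 1 + 3 = 17.
Σw·x = 4·124 + 9·235 + 1·426 + 3·409 = 4264, so x̄ = 4264/17 ≈ 250.82.
Σw·y = 4·140 + 9·191 + 1·165 + 3·21 = 2507, so ȳ = 2507/17 ≈ 147.47.
Relative to (247, 121): Δ = (3.82, 26.47); |Δ| = √(3.82² + 26.47²) ≈ 26.75.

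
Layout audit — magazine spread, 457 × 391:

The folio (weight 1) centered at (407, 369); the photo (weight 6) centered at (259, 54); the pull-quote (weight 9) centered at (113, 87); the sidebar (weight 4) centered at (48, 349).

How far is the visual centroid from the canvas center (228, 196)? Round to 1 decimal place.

Σw = 1 + 6 + 9 + 4 = 20.
x: (1·407 + 6·259 + 9·113 + 4·48) / 20 = 3170 / 20 ≈ 158.50
y: (1·369 + 6·54 + 9·87 + 4·349) / 20 = 2872 / 20 ≈ 143.60
From (228, 196): dx = -69.50, dy = -52.40, so the distance is √(dx²+dy²) ≈ 87.04.

≈ 87.0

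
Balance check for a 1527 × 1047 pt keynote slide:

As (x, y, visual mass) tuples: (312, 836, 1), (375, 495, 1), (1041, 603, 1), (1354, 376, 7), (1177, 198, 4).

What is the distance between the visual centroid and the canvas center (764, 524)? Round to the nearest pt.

≈ 399 pt

Weights sum to 1 + 1 + 1 + 7 + 4 = 14.
x-moment: 1·312 + 1·375 + 1·1041 + 7·1354 + 4·1177 = 15914; centroid 15914/14 ≈ 1136.71.
y-moment: 1·836 + 1·495 + 1·603 + 7·376 + 4·198 = 5358; centroid 5358/14 ≈ 382.71.
Offset from (764, 524): Δx ≈ 372.71, Δy ≈ -141.29; distance = √(Δx² + Δy²) ≈ 398.59.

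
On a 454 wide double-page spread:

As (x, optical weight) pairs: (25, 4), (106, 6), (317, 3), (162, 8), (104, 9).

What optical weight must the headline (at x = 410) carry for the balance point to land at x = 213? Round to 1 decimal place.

Existing Σw = 30 (4 + 6 + 3 + 8 + 9); existing moment 4·25 + 6·106 + 3·317 + 8·162 + 9·104 = 3919.
Set Σw·x/Σw = 213: (3919 + 410w) = 213·(30 + w).
So w = (213·30 − 3919)/(410 − 213) = 2471/197 ≈ 12.54.

w ≈ 12.5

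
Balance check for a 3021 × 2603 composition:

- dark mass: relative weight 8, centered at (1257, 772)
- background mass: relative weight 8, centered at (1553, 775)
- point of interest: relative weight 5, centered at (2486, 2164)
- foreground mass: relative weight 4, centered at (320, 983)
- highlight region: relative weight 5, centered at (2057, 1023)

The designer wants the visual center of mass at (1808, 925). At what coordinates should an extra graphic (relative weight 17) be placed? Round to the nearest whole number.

(2265, 661)

After adding the extra graphic, total weight = 8 + 8 + 5 + 4 + 5 + 17 = 47.
Along x: (46475 + 17·x) / 47 = 1808 (existing moment 8·1257 + 8·1553 + 5·2486 + 4·320 + 5·2057 = 46475) ⇒ x = (84976 − 46475) / 17 ≈ 2264.76.
Along y: (32243 + 17·y) / 47 = 925 (existing moment 8·772 + 8·775 + 5·2164 + 4·983 + 5·1023 = 32243) ⇒ y = (43475 − 32243) / 17 ≈ 660.71.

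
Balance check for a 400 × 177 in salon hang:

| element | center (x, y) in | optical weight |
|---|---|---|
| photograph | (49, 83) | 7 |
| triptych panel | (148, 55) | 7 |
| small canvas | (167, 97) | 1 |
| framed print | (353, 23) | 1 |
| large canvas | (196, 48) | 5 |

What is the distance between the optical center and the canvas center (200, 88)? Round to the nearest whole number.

Total weight = 7 + 7 + 1 + 1 + 5 = 21.
Σw·x = 7·49 + 7·148 + 1·167 + 1·353 + 5·196 = 2879, so x̄ = 2879/21 ≈ 137.10.
Σw·y = 7·83 + 7·55 + 1·97 + 1·23 + 5·48 = 1326, so ȳ = 1326/21 ≈ 63.14.
Offset from (200, 88): Δx ≈ -62.90, Δy ≈ -24.86; distance = √(Δx² + Δy²) ≈ 67.64.

≈ 68 in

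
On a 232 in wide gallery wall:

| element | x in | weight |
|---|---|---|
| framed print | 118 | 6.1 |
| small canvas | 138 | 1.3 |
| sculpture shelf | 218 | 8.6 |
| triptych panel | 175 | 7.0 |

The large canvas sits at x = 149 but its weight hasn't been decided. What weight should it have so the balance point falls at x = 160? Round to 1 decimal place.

w ≈ 29.0

Known weights sum to 6.1 + 1.3 + 8.6 + 7.0 = 23.0; their moment is 6.1·118 + 1.3·138 + 8.6·218 + 7.0·175 = 3999.0.
Balance at x = 160 requires (3999.0 + w·149) / (23.0 + w) = 160.
Solving: w = (160·23.0 − 3999.0) / (149 − 160) = -319.0 / -11 ≈ 29.00.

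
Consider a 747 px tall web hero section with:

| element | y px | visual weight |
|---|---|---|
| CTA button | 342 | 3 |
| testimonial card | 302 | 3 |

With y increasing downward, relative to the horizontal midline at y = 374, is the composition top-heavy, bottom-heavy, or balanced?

Weights sum to 3 + 3 = 6.
y: (3·342 + 3·302) / 6 = 1932 / 6 ≈ 322.00
322.0 vs midline 374 → top-heavy.

top-heavy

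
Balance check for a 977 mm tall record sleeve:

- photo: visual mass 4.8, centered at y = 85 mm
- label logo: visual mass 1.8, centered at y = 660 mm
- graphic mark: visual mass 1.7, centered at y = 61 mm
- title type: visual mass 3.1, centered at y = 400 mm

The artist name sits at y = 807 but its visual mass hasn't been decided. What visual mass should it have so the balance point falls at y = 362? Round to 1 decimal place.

Fixed elements: Σw = 4.8 + 1.8 + 1.7 + 3.1 = 11.4, Σw·y = 4.8·85 + 1.8·660 + 1.7·61 + 3.1·400 = 2939.7.
For the centroid to hit 362: (2939.7 + w·807) / (11.4 + w) = 362.
Solving: w = (362·11.4 − 2939.7) / (807 − 362) = 1187.1 / 445 ≈ 2.67.

w ≈ 2.7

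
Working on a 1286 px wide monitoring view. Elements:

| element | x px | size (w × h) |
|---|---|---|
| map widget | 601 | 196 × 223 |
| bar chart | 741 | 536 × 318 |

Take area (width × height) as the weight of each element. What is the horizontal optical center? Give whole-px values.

Areas → weights: map widget 196·223 = 43708, bar chart 536·318 = 170448; Σw = 214156.
x: (43708·601 + 170448·741) / 214156 = 152570476 / 214156 ≈ 712.43

x ≈ 712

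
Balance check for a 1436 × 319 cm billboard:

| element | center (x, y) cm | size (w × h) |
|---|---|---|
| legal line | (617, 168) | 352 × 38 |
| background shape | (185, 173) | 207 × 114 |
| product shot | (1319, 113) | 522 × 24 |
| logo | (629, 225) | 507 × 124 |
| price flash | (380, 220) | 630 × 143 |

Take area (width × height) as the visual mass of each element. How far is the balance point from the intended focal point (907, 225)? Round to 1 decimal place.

Areas → weights: legal line 352·38 = 13376, background shape 207·114 = 23598, product shot 522·24 = 12528, logo 507·124 = 62868, price flash 630·143 = 90090; Σw = 202460.
x-moment: 13376·617 + 23598·185 + 12528·1319 + 62868·629 + 90090·380 = 102921226; centroid 102921226/202460 ≈ 508.35.
y-moment: 13376·168 + 23598·173 + 12528·113 + 62868·225 + 90090·220 = 41710386; centroid 41710386/202460 ≈ 206.02.
From (907, 225): dx = -398.65, dy = -18.98, so the distance is √(dx²+dy²) ≈ 399.10.

≈ 399.1 cm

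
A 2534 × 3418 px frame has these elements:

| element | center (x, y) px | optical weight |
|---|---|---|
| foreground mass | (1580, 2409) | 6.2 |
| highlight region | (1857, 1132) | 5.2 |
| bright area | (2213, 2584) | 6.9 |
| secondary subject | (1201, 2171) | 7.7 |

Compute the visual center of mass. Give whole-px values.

(1691, 2130)

Weights sum to 6.2 + 5.2 + 6.9 + 7.7 = 26.0.
x-moment: 6.2·1580 + 5.2·1857 + 6.9·2213 + 7.7·1201 = 43969.8; centroid 43969.8/26.0 ≈ 1691.15.
y-moment: 6.2·2409 + 5.2·1132 + 6.9·2584 + 7.7·2171 = 55368.5; centroid 55368.5/26.0 ≈ 2129.56.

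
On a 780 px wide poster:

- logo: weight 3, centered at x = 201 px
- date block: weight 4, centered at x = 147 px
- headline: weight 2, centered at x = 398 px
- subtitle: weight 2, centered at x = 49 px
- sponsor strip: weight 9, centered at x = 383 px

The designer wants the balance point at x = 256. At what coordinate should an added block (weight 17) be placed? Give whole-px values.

x ≈ 232

After adding the added block, total weight = 3 + 4 + 2 + 2 + 9 + 17 = 37.
Along x: (5532 + 17·x) / 37 = 256 (existing moment 3·201 + 4·147 + 2·398 + 2·49 + 9·383 = 5532) ⇒ x = (9472 − 5532) / 17 ≈ 231.76.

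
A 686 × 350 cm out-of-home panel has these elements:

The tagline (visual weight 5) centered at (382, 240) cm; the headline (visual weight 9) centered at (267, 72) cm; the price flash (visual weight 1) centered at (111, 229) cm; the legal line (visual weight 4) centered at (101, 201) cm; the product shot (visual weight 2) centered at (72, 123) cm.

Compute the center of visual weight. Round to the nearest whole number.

(237, 149)

Total weight = 5 + 9 + 1 + 4 + 2 = 21.
Σw·x = 5·382 + 9·267 + 1·111 + 4·101 + 2·72 = 4972, so x̄ = 4972/21 ≈ 236.76.
Σw·y = 5·240 + 9·72 + 1·229 + 4·201 + 2·123 = 3127, so ȳ = 3127/21 ≈ 148.90.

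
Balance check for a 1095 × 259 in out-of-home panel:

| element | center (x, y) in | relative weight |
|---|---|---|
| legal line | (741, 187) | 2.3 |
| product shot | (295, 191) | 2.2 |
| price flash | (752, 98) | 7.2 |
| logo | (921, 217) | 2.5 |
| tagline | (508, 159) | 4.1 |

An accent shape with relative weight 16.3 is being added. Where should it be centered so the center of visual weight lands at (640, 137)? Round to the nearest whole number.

(613, 122)

With the accent shape, Σw becomes 2.3 + 2.2 + 7.2 + 2.5 + 4.1 + 16.3 = 34.6.
x: need Σw·x = 34.6·640 = 22144.0. Existing = 2.3·741 + 2.2·295 + 7.2·752 + 2.5·921 + 4.1·508 = 12153.0. Remainder 9991.0 / 16.3 ≈ 612.94.
y: need Σw·y = 34.6·137 = 4740.2. Existing = 2.3·187 + 2.2·191 + 7.2·98 + 2.5·217 + 4.1·159 = 2750.3. Remainder 1989.9 / 16.3 ≈ 122.08.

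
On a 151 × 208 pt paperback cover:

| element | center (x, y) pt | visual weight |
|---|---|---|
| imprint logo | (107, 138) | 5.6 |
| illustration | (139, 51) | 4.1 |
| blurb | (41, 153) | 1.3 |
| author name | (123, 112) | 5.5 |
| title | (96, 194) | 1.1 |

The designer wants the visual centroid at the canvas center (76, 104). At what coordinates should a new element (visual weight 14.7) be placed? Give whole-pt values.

(31, 92)

After adding the new element, total weight = 5.6 + 4.1 + 1.3 + 5.5 + 1.1 + 14.7 = 32.3.
x: need Σw·x = 32.3·76 = 2454.8. Existing = 5.6·107 + 4.1·139 + 1.3·41 + 5.5·123 + 1.1·96 = 2004.5. Remainder 450.3 / 14.7 ≈ 30.63.
y: need Σw·y = 32.3·104 = 3359.2. Existing = 5.6·138 + 4.1·51 + 1.3·153 + 5.5·112 + 1.1·194 = 2010.2. Remainder 1349.0 / 14.7 ≈ 91.77.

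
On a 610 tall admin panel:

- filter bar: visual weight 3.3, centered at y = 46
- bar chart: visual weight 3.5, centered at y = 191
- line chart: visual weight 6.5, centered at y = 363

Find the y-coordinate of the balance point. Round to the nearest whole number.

Total weight = 3.3 + 3.5 + 6.5 = 13.3.
y-moment: 3.3·46 + 3.5·191 + 6.5·363 = 3179.8; centroid 3179.8/13.3 ≈ 239.08.

y ≈ 239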